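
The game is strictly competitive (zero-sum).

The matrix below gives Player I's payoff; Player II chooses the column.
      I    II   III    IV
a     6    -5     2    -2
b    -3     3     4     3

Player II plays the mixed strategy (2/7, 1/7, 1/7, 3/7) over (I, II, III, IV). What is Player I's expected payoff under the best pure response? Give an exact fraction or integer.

10/7

a: (6)·(2/7) + (-5)·(1/7) + (2)·(1/7) + (-2)·(3/7) = 3/7.
b: (-3)·(2/7) + (3)·(1/7) + (4)·(1/7) + (3)·(3/7) = 10/7.
The best pure response is b with expected payoff 10/7.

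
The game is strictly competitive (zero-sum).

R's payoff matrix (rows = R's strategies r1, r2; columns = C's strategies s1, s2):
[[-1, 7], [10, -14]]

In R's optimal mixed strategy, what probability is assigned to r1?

Row minima are -1 and -14, so R's maximin is -1; column maxima are 10 and 7, so C's minimax is 7. These differ, so the equilibrium is in mixed strategies.
Let R play r1 with probability p. C is indifferent when −p + 10(1−p) = 7p − 14(1−p), giving p = 3/4.

3/4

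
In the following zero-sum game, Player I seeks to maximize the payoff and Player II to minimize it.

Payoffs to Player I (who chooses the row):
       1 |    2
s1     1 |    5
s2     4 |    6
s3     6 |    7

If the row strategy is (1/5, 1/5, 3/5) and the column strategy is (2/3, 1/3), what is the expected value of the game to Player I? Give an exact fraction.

Against (2/3, 1/3), each row's expected payoff is s1: 7/3; s2: 14/3; s3: 19/3.
Taking the (1/5, 1/5, 3/5)-weighted average: (1/5)·(7/3) + (1/5)·(14/3) + (3/5)·(19/3) = 26/5.

26/5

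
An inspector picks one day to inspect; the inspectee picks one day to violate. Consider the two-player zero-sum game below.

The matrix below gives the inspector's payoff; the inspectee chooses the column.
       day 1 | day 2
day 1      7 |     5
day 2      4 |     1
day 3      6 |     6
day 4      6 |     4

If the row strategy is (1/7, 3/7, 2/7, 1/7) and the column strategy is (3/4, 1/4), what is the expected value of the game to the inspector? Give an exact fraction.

135/28

Against (3/4, 1/4), each row's expected payoff is day 1: 13/2; day 2: 13/4; day 3: 6; day 4: 11/2.
Taking the (1/7, 3/7, 2/7, 1/7)-weighted average: (1/7)·(13/2) + (3/7)·(13/4) + (2/7)·(6) + (1/7)·(11/2) = 135/28.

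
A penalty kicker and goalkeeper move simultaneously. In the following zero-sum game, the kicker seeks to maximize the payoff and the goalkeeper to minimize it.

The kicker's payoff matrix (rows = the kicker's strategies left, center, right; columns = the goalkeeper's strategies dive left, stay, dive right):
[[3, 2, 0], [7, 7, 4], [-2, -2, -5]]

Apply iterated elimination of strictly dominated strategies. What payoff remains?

4

Row right is strictly dominated by row left (3>-2, 2>-2, 0>-5); eliminate right.
Column dive left is strictly dominated by dive right for the goalkeeper (0<3, 4<7); eliminate dive left.
Column stay is strictly dominated by dive right for the goalkeeper (0<2, 4<7); eliminate stay.
Row left is strictly dominated by row center (4>0); eliminate left.
Only (center, dive right) remains, with payoff 4.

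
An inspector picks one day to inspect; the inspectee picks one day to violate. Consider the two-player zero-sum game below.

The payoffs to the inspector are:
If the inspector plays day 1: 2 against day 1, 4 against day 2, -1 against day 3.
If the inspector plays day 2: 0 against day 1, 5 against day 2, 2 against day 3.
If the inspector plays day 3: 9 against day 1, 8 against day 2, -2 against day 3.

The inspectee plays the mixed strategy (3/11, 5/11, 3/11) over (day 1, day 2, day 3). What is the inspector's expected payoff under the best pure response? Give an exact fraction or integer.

61/11

day 1: (2)·(3/11) + (4)·(5/11) + (-1)·(3/11) = 23/11.
day 2: (0)·(3/11) + (5)·(5/11) + (2)·(3/11) = 31/11.
day 3: (9)·(3/11) + (8)·(5/11) + (-2)·(3/11) = 61/11.
The best pure response is day 3 with expected payoff 61/11.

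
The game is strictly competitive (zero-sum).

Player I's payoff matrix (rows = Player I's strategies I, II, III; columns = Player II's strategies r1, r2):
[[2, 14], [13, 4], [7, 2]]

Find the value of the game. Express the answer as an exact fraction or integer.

Row III is strictly dominated by row II, so Player I never plays it.
The remaining 2×2 game on (I, II) × (r1, r2) has no saddle point. Let Player I play I with probability p; indifference gives 2p + 13(1−p) = 14p + 4(1−p), so p = 3/7.
Similarly Player II's optimal q on r1 is 10/21, and the value is 2·(10/21) + (14)·(11/21) = 58/7.

58/7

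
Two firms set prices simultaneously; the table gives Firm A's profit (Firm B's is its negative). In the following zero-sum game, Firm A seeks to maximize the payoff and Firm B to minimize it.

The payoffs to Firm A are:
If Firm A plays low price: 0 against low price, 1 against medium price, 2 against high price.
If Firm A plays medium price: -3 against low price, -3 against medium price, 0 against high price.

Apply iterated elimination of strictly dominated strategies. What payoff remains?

Row medium price is strictly dominated by row low price (0>-3, 1>-3, 2>0); eliminate medium price.
Column high price is strictly dominated by low price for Firm B (0<2); eliminate high price.
Column medium price is strictly dominated by low price for Firm B (0<1); eliminate medium price.
Only (low price, low price) remains, with payoff 0.

0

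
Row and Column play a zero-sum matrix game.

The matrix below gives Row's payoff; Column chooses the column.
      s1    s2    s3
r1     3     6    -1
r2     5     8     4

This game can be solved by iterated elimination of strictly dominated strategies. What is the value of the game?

Column s2 is strictly dominated by s1 for Column (3<6, 5<8); eliminate s2.
Column s1 is strictly dominated by s3 for Column (-1<3, 4<5); eliminate s1.
Row r1 is strictly dominated by row r2 (4>-1); eliminate r1.
Only (r2, s3) remains, with payoff 4.

4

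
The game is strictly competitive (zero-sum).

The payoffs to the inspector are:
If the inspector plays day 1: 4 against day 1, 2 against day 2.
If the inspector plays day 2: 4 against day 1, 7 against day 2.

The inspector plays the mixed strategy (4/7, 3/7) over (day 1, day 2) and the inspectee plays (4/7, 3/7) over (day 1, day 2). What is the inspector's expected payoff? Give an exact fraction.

Against (4/7, 3/7), each row's expected payoff is day 1: 22/7; day 2: 37/7.
Taking the (4/7, 3/7)-weighted average: (4/7)·(22/7) + (3/7)·(37/7) = 199/49.

199/49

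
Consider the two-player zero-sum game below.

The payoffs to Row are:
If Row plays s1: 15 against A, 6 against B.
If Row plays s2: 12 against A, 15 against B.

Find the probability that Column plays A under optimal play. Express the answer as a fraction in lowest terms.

Row minima are 6 and 12, so Row's maximin is 12; column maxima are 15 and 15, so Column's minimax is 15. These differ, so the equilibrium is in mixed strategies.
Let Column play A with probability q. Row is indifferent when 15q + 6(1−q) = 12q + 15(1−q), giving q = 3/4.

3/4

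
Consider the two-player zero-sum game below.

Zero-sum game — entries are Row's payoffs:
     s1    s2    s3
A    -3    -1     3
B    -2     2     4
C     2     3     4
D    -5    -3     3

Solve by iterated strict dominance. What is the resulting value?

2

Row D is strictly dominated by row B (-2>-5, 2>-3, 4>3); eliminate D.
Row A is strictly dominated by row B (-2>-3, 2>-1, 4>3); eliminate A.
Column s2 is strictly dominated by s1 for Column (-2<2, 2<3); eliminate s2.
Column s3 is strictly dominated by s1 for Column (-2<4, 2<4); eliminate s3.
Row B is strictly dominated by row C (2>-2); eliminate B.
Only (C, s1) remains, with payoff 2.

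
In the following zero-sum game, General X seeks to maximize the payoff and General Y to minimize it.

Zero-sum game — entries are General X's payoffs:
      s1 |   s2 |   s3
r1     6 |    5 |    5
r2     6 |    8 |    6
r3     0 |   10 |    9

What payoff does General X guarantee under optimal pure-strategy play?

Row minima: 5, 6, 0 → General X's maximin is 6.
Column maxima: 6, 10, 9 → General Y's minimax is 6.
They coincide at (r2, s1), so the value is 6.

6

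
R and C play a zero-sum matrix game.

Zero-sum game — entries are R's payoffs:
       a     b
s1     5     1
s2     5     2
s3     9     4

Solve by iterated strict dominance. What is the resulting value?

Row s1 is strictly dominated by row s3 (9>5, 4>1); eliminate s1.
Row s2 is strictly dominated by row s3 (9>5, 4>2); eliminate s2.
Column a is strictly dominated by b for C (4<9); eliminate a.
Only (s3, b) remains, with payoff 4.

4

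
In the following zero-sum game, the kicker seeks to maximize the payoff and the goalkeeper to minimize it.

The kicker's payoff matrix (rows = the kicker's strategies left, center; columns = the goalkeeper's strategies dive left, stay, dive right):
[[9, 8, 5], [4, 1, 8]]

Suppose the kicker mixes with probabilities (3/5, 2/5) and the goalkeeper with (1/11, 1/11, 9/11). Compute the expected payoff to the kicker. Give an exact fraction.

Against (1/11, 1/11, 9/11), each row's expected payoff is left: 62/11; center: 7.
Taking the (3/5, 2/5)-weighted average: (3/5)·(62/11) + (2/5)·(7) = 68/11.

68/11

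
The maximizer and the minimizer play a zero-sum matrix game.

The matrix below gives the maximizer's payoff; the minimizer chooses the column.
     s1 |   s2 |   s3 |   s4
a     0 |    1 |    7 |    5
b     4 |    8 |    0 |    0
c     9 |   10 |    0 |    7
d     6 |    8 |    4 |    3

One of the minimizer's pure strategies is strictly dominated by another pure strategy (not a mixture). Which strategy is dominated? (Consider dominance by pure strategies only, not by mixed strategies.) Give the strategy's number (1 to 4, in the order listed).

2

The minimizer prefers columns that give the maximizer less. Compare s2 with s1: 0 < 1, 4 < 8, 9 < 10, 6 < 8.
So s1 strictly dominates s2 for the minimizer; s2 is strictly dominated.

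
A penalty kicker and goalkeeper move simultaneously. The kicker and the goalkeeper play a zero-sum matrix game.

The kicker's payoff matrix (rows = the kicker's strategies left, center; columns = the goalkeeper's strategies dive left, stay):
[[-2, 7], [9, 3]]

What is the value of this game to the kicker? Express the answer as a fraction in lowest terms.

Row minima are -2 and 3, so the kicker's maximin is 3; column maxima are 9 and 7, so the goalkeeper's minimax is 7. These differ, so the equilibrium is in mixed strategies.
Let the kicker play left with probability p. The goalkeeper is indifferent when −2p + 9(1−p) = 7p + 3(1−p), giving p = 2/5.
Let the goalkeeper play dive left with probability q. The kicker is indifferent when −2q + 7(1−q) = 9q + 3(1−q), giving q = 4/15.
The value is -2·(4/15) + (7)·(11/15) = 23/5.

23/5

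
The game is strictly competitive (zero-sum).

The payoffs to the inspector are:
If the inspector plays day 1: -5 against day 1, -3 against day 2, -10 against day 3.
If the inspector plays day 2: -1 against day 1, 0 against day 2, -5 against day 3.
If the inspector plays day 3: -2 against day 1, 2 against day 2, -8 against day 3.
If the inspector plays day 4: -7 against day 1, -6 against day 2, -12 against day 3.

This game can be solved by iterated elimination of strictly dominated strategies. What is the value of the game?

-5

Column day 2 is strictly dominated by day 1 for the inspectee (-5<-3, -1<0, -2<2, -7<-6); eliminate day 2.
Row day 1 is strictly dominated by row day 2 (-1>-5, -5>-10); eliminate day 1.
Row day 4 is strictly dominated by row day 2 (-1>-7, -5>-12); eliminate day 4.
Column day 1 is strictly dominated by day 3 for the inspectee (-5<-1, -8<-2); eliminate day 1.
Row day 3 is strictly dominated by row day 2 (-5>-8); eliminate day 3.
Only (day 2, day 3) remains, with payoff -5.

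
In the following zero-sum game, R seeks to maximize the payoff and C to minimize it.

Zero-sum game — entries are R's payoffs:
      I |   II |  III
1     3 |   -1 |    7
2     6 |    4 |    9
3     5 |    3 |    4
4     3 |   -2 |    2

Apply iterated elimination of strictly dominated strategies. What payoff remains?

Column III is strictly dominated by II for C (-1<7, 4<9, 3<4, -2<2); eliminate III.
Row 3 is strictly dominated by row 2 (6>5, 4>3); eliminate 3.
Column I is strictly dominated by II for C (-1<3, 4<6, -2<3); eliminate I.
Row 1 is strictly dominated by row 2 (4>-1); eliminate 1.
Row 4 is strictly dominated by row 2 (4>-2); eliminate 4.
Only (2, II) remains, with payoff 4.

4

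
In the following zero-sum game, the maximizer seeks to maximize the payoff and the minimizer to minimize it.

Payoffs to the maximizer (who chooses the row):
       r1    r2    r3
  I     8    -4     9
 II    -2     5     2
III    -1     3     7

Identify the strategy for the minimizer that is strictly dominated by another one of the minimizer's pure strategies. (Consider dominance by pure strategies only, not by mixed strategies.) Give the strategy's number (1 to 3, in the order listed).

3

The minimizer prefers columns that give the maximizer less. Compare r3 with r1: 8 < 9, -2 < 2, -1 < 7.
So r1 strictly dominates r3 for the minimizer; r3 is strictly dominated.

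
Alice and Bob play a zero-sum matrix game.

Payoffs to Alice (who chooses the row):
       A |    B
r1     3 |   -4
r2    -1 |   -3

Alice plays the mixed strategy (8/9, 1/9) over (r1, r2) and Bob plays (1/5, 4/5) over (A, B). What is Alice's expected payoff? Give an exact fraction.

-13/5

Against (1/5, 4/5), each row's expected payoff is r1: -13/5; r2: -13/5.
Taking the (8/9, 1/9)-weighted average: (8/9)·(-13/5) + (1/9)·(-13/5) = -13/5.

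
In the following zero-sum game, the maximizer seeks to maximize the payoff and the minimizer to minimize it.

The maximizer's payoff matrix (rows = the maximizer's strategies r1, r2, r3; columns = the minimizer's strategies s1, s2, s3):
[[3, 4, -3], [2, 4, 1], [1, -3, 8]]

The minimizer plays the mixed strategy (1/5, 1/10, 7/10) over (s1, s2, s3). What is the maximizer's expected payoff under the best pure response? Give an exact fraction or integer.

r1: (3)·(1/5) + (4)·(1/10) + (-3)·(7/10) = -11/10.
r2: (2)·(1/5) + (4)·(1/10) + (1)·(7/10) = 3/2.
r3: (1)·(1/5) + (-3)·(1/10) + (8)·(7/10) = 11/2.
The best pure response is r3 with expected payoff 11/2.

11/2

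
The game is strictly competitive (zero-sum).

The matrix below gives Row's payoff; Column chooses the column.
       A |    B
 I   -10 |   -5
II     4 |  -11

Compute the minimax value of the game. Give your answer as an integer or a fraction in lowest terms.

-13/2

Row minima are -10 and -11, so Row's maximin is -10; column maxima are 4 and -5, so Column's minimax is -5. These differ, so the equilibrium is in mixed strategies.
Let Row play I with probability p. Column is indifferent when −10p + 4(1−p) = −5p − 11(1−p), giving p = 3/4.
Let Column play A with probability q. Row is indifferent when −10q − 5(1−q) = 4q − 11(1−q), giving q = 3/10.
The value is -10·(3/10) + (-5)·(7/10) = -13/2.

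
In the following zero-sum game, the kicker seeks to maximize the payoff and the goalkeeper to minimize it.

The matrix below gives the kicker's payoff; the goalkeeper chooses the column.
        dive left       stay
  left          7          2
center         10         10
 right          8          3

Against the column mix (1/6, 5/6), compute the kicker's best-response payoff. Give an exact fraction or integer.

left: (7)·(1/6) + (2)·(5/6) = 17/6.
center: (10)·(1/6) + (10)·(5/6) = 10.
right: (8)·(1/6) + (3)·(5/6) = 23/6.
The best pure response is center with expected payoff 10.

10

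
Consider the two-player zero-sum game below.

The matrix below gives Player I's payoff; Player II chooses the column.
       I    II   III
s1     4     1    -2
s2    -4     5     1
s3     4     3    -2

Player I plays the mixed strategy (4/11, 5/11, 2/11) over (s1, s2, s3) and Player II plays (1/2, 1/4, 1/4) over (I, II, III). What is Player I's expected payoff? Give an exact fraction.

Against (1/2, 1/4, 1/4), each row's expected payoff is s1: 7/4; s2: -1/2; s3: 9/4.
Taking the (4/11, 5/11, 2/11)-weighted average: (4/11)·(7/4) + (5/11)·(-1/2) + (2/11)·(9/4) = 9/11.

9/11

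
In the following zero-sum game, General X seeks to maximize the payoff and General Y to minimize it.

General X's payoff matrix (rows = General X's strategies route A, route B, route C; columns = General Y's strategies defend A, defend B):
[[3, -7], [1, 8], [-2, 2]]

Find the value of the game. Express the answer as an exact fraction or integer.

31/17

Row route C is strictly dominated by row route B, so General X never plays it.
The remaining 2×2 game on (route A, route B) × (defend A, defend B) has no saddle point. Let General X play route A with probability p; indifference gives 3p + (1−p) = −7p + 8(1−p), so p = 7/17.
Similarly General Y's optimal q on defend A is 15/17, and the value is 3·(15/17) + (-7)·(2/17) = 31/17.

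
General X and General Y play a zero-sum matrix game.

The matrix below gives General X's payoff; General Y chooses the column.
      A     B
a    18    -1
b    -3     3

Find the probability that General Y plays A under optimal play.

4/25

Row minima are -1 and -3, so General X's maximin is -1; column maxima are 18 and 3, so General Y's minimax is 3. These differ, so the equilibrium is in mixed strategies.
Let General Y play A with probability q. General X is indifferent when 18q − (1−q) = −3q + 3(1−q), giving q = 4/25.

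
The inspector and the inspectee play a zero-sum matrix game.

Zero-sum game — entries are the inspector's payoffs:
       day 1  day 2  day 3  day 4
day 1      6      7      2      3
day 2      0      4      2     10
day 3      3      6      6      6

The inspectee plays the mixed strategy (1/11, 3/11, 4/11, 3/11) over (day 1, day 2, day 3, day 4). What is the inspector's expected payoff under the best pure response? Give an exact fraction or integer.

day 1: (6)·(1/11) + (7)·(3/11) + (2)·(4/11) + (3)·(3/11) = 4.
day 2: (0)·(1/11) + (4)·(3/11) + (2)·(4/11) + (10)·(3/11) = 50/11.
day 3: (3)·(1/11) + (6)·(3/11) + (6)·(4/11) + (6)·(3/11) = 63/11.
The best pure response is day 3 with expected payoff 63/11.

63/11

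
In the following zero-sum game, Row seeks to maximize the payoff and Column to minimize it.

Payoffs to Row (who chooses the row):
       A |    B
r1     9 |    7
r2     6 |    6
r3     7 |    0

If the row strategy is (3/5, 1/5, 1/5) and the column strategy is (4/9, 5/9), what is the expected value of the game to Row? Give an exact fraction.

59/9

Against (4/9, 5/9), each row's expected payoff is r1: 71/9; r2: 6; r3: 28/9.
Taking the (3/5, 1/5, 1/5)-weighted average: (3/5)·(71/9) + (1/5)·(6) + (1/5)·(28/9) = 59/9.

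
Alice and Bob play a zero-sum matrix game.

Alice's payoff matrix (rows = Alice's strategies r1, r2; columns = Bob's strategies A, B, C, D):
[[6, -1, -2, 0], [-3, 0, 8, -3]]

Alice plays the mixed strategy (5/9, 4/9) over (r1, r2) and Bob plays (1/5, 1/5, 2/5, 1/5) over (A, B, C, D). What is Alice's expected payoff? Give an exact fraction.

Against (1/5, 1/5, 2/5, 1/5), each row's expected payoff is r1: 1/5; r2: 2.
Taking the (5/9, 4/9)-weighted average: (5/9)·(1/5) + (4/9)·(2) = 1.

1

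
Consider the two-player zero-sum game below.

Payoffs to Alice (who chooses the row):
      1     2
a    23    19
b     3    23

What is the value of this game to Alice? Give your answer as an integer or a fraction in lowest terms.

Row minima are 19 and 3, so Alice's maximin is 19; column maxima are 23 and 23, so Bob's minimax is 23. These differ, so the equilibrium is in mixed strategies.
Let Alice play a with probability p. Bob is indifferent when 23p + 3(1−p) = 19p + 23(1−p), giving p = 5/6.
Let Bob play 1 with probability q. Alice is indifferent when 23q + 19(1−q) = 3q + 23(1−q), giving q = 1/6.
The value is 23·(1/6) + (19)·(5/6) = 59/3.

59/3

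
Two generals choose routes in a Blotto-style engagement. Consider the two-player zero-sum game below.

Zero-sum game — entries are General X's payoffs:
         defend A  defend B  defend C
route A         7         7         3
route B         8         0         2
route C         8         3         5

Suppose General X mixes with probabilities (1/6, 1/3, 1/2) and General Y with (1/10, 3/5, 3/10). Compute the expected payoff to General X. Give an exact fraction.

Against (1/10, 3/5, 3/10), each row's expected payoff is route A: 29/5; route B: 7/5; route C: 41/10.
Taking the (1/6, 1/3, 1/2)-weighted average: (1/6)·(29/5) + (1/3)·(7/5) + (1/2)·(41/10) = 209/60.

209/60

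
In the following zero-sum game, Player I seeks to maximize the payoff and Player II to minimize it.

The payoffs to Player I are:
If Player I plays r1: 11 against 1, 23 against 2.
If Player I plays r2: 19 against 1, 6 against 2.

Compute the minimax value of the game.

371/25

Row minima are 11 and 6, so Player I's maximin is 11; column maxima are 19 and 23, so Player II's minimax is 19. These differ, so the equilibrium is in mixed strategies.
Let Player I play r1 with probability p. Player II is indifferent when 11p + 19(1−p) = 23p + 6(1−p), giving p = 13/25.
Let Player II play 1 with probability q. Player I is indifferent when 11q + 23(1−q) = 19q + 6(1−q), giving q = 17/25.
The value is 11·(17/25) + (23)·(8/25) = 371/25.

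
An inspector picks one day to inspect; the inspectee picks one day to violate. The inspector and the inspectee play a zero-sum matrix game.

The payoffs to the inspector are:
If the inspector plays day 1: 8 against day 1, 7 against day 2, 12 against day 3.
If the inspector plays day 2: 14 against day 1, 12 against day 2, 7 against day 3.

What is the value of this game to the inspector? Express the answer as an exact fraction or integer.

Column day 1 is strictly dominated by day 2 for the inspectee (it gives the inspector more in every row).
The remaining 2×2 game on (day 1, day 2) × (day 2, day 3) has no saddle point. Let the inspector play day 1 with probability p; indifference gives 7p + 12(1−p) = 12p + 7(1−p), so p = 1/2.
Similarly the inspectee's optimal q on day 2 is 1/2, and the value is 7·(1/2) + (12)·(1/2) = 19/2.

19/2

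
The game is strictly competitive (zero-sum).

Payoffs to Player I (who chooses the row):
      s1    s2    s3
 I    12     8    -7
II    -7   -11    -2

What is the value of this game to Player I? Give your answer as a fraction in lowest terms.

Column s1 is strictly dominated by s2 for Player II (it gives Player I more in every row).
The remaining 2×2 game on (I, II) × (s2, s3) has no saddle point. Let Player I play I with probability p; indifference gives 8p − 11(1−p) = −7p − 2(1−p), so p = 3/8.
Similarly Player II's optimal q on s2 is 5/24, and the value is 8·(5/24) + (-7)·(19/24) = -31/8.

-31/8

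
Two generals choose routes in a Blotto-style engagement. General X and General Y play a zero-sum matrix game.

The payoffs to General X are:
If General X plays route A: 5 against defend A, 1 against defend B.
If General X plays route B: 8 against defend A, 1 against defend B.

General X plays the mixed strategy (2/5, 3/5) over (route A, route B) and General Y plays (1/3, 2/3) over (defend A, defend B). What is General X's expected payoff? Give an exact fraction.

Against (1/3, 2/3), each row's expected payoff is route A: 7/3; route B: 10/3.
Taking the (2/5, 3/5)-weighted average: (2/5)·(7/3) + (3/5)·(10/3) = 44/15.

44/15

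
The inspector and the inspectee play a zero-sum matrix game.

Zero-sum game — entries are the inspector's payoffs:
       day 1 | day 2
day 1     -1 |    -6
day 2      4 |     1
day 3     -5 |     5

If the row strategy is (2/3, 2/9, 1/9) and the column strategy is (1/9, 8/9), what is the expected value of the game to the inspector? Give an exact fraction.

-235/81

Against (1/9, 8/9), each row's expected payoff is day 1: -49/9; day 2: 4/3; day 3: 35/9.
Taking the (2/3, 2/9, 1/9)-weighted average: (2/3)·(-49/9) + (2/9)·(4/3) + (1/9)·(35/9) = -235/81.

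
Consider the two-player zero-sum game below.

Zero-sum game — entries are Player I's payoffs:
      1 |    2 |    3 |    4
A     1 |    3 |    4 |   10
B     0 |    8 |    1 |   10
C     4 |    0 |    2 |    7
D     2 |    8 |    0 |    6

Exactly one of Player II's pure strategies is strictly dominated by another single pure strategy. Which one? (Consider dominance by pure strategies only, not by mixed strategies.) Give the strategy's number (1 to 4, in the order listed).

Player II prefers columns that give Player I less. Compare 4 with 1: 1 < 10, 0 < 10, 4 < 7, 2 < 6.
So 1 strictly dominates 4 for Player II; 4 is strictly dominated.

4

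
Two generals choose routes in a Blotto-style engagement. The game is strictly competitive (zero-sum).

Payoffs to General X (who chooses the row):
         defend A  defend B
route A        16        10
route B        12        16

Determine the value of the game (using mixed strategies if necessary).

68/5

Row minima are 10 and 12, so General X's maximin is 12; column maxima are 16 and 16, so General Y's minimax is 16. These differ, so the equilibrium is in mixed strategies.
Let General X play route A with probability p. General Y is indifferent when 16p + 12(1−p) = 10p + 16(1−p), giving p = 2/5.
Let General Y play defend A with probability q. General X is indifferent when 16q + 10(1−q) = 12q + 16(1−q), giving q = 3/5.
The value is 16·(3/5) + (10)·(2/5) = 68/5.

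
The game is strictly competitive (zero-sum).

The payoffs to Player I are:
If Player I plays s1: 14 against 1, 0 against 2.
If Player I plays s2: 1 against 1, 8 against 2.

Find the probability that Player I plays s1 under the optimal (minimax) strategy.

1/3

Row minima are 0 and 1, so Player I's maximin is 1; column maxima are 14 and 8, so Player II's minimax is 8. These differ, so the equilibrium is in mixed strategies.
Let Player I play s1 with probability p. Player II is indifferent when 14p + (1−p) = 8(1−p), giving p = 1/3.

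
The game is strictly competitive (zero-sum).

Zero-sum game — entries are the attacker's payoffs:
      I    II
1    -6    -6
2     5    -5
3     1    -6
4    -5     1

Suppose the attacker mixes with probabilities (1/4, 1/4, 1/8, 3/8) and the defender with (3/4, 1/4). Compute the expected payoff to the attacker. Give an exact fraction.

Against (3/4, 1/4), each row's expected payoff is 1: -6; 2: 5/2; 3: -3/4; 4: -7/2.
Taking the (1/4, 1/4, 1/8, 3/8)-weighted average: (1/4)·(-6) + (1/4)·(5/2) + (1/8)·(-3/4) + (3/8)·(-7/2) = -73/32.

-73/32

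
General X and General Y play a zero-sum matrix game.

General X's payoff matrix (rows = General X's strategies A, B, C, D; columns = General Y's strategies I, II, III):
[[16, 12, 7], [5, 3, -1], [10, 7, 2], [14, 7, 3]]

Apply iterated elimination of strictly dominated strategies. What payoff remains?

7

Column II is strictly dominated by III for General Y (7<12, -1<3, 2<7, 3<7); eliminate II.
Row B is strictly dominated by row A (16>5, 7>-1); eliminate B.
Row D is strictly dominated by row A (16>14, 7>3); eliminate D.
Row C is strictly dominated by row A (16>10, 7>2); eliminate C.
Column I is strictly dominated by III for General Y (7<16); eliminate I.
Only (A, III) remains, with payoff 7.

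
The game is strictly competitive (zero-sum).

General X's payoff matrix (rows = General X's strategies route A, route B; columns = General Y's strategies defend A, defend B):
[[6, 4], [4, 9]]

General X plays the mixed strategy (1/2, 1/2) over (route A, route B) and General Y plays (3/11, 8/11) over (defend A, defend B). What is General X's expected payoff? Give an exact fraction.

67/11

Against (3/11, 8/11), each row's expected payoff is route A: 50/11; route B: 84/11.
Taking the (1/2, 1/2)-weighted average: (1/2)·(50/11) + (1/2)·(84/11) = 67/11.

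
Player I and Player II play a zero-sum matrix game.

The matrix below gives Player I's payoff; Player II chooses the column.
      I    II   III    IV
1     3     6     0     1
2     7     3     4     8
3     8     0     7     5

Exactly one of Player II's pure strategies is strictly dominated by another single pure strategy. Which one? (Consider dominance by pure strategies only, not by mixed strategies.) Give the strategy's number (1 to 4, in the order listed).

1

Player II prefers columns that give Player I less. Compare I with III: 0 < 3, 4 < 7, 7 < 8.
So III strictly dominates I for Player II; I is strictly dominated.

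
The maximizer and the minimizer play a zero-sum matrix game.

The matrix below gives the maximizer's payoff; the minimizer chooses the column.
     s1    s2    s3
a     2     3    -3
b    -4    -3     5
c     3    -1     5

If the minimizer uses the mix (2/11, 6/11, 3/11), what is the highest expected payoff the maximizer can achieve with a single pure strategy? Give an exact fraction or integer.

a: (2)·(2/11) + (3)·(6/11) + (-3)·(3/11) = 13/11.
b: (-4)·(2/11) + (-3)·(6/11) + (5)·(3/11) = -1.
c: (3)·(2/11) + (-1)·(6/11) + (5)·(3/11) = 15/11.
The best pure response is c with expected payoff 15/11.

15/11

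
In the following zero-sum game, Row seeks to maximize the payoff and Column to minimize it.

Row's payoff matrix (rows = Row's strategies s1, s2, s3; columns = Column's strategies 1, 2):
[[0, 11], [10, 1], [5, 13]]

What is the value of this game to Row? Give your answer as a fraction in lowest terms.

Row s1 is strictly dominated by row s3, so Row never plays it.
The remaining 2×2 game on (s2, s3) × (1, 2) has no saddle point. Let Row play s2 with probability p; indifference gives 10p + 5(1−p) = p + 13(1−p), so p = 8/17.
Similarly Column's optimal q on 1 is 12/17, and the value is 10·(12/17) + (1)·(5/17) = 125/17.

125/17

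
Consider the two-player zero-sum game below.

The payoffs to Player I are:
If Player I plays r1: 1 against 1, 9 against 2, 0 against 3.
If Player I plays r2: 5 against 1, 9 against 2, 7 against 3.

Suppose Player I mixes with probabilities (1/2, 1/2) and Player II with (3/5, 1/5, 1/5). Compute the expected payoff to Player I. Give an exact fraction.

Against (3/5, 1/5, 1/5), each row's expected payoff is r1: 12/5; r2: 31/5.
Taking the (1/2, 1/2)-weighted average: (1/2)·(12/5) + (1/2)·(31/5) = 43/10.

43/10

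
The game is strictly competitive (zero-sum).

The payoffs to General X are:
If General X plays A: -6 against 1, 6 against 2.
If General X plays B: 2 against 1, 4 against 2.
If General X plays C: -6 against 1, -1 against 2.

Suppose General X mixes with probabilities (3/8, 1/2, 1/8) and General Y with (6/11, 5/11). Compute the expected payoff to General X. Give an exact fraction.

69/88

Against (6/11, 5/11), each row's expected payoff is A: -6/11; B: 32/11; C: -41/11.
Taking the (3/8, 1/2, 1/8)-weighted average: (3/8)·(-6/11) + (1/2)·(32/11) + (1/8)·(-41/11) = 69/88.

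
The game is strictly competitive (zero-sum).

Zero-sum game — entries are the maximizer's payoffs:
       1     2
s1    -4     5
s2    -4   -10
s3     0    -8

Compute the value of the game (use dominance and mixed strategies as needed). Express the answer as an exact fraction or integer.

Row s2 is strictly dominated by row s3, so the maximizer never plays it.
The remaining 2×2 game on (s1, s3) × (1, 2) has no saddle point. Let the maximizer play s1 with probability p; indifference gives −4p = 5p − 8(1−p), so p = 8/17.
Similarly the minimizer's optimal q on 1 is 13/17, and the value is -4·(13/17) + (5)·(4/17) = -32/17.

-32/17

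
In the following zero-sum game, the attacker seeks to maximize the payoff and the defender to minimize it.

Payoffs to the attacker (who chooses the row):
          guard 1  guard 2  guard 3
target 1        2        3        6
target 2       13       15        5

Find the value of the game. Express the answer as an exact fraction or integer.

Column guard 2 is strictly dominated by guard 1 for the defender (it gives the attacker more in every row).
The remaining 2×2 game on (target 1, target 2) × (guard 1, guard 3) has no saddle point. Let the attacker play target 1 with probability p; indifference gives 2p + 13(1−p) = 6p + 5(1−p), so p = 2/3.
Similarly the defender's optimal q on guard 1 is 1/12, and the value is 2·(1/12) + (6)·(11/12) = 17/3.

17/3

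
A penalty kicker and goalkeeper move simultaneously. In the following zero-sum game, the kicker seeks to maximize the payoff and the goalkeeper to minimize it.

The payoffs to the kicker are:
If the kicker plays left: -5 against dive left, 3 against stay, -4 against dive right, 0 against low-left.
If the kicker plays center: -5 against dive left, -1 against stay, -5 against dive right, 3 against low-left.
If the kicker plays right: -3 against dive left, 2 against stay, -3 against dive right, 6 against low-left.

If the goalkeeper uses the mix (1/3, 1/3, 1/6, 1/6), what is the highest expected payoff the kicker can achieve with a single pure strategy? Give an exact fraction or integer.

1/6

left: (-5)·(1/3) + (3)·(1/3) + (-4)·(1/6) + (0)·(1/6) = -4/3.
center: (-5)·(1/3) + (-1)·(1/3) + (-5)·(1/6) + (3)·(1/6) = -7/3.
right: (-3)·(1/3) + (2)·(1/3) + (-3)·(1/6) + (6)·(1/6) = 1/6.
The best pure response is right with expected payoff 1/6.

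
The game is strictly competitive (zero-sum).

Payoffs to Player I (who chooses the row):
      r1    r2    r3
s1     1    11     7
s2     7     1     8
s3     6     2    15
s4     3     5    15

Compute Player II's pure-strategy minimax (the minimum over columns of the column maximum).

The worst case (largest entry) in each column is r1: 7, r2: 11, r3: 15.
The best (smallest) of these is 7.

7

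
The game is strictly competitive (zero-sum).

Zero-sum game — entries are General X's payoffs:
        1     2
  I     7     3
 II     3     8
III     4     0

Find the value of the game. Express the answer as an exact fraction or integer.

Row III is strictly dominated by row I, so General X never plays it.
The remaining 2×2 game on (I, II) × (1, 2) has no saddle point. Let General X play I with probability p; indifference gives 7p + 3(1−p) = 3p + 8(1−p), so p = 5/9.
Similarly General Y's optimal q on 1 is 5/9, and the value is 7·(5/9) + (3)·(4/9) = 47/9.

47/9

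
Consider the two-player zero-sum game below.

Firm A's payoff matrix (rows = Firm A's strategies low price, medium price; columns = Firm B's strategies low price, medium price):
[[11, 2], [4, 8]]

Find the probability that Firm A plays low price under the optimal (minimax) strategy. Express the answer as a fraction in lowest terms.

Row minima are 2 and 4, so Firm A's maximin is 4; column maxima are 11 and 8, so Firm B's minimax is 8. These differ, so the equilibrium is in mixed strategies.
Let Firm A play low price with probability p. Firm B is indifferent when 11p + 4(1−p) = 2p + 8(1−p), giving p = 4/13.

4/13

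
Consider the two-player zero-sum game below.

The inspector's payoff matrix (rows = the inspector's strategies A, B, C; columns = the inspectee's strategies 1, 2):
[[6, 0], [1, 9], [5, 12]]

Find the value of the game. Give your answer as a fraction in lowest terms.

Row B is strictly dominated by row C, so the inspector never plays it.
The remaining 2×2 game on (A, C) × (1, 2) has no saddle point. Let the inspector play A with probability p; indifference gives 6p + 5(1−p) = 12(1−p), so p = 7/13.
Similarly the inspectee's optimal q on 1 is 12/13, and the value is 6·(12/13) + (0)·(1/13) = 72/13.

72/13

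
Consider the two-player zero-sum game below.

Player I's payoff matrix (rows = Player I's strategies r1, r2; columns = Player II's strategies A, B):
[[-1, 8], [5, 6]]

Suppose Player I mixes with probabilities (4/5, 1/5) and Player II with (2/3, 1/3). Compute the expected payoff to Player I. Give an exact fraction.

8/3

Against (2/3, 1/3), each row's expected payoff is r1: 2; r2: 16/3.
Taking the (4/5, 1/5)-weighted average: (4/5)·(2) + (1/5)·(16/3) = 8/3.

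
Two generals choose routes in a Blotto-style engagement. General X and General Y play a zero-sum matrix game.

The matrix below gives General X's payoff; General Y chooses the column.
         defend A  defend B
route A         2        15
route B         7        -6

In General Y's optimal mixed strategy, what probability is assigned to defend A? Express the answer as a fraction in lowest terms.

Row minima are 2 and -6, so General X's maximin is 2; column maxima are 7 and 15, so General Y's minimax is 7. These differ, so the equilibrium is in mixed strategies.
Let General Y play defend A with probability q. General X is indifferent when 2q + 15(1−q) = 7q − 6(1−q), giving q = 21/26.

21/26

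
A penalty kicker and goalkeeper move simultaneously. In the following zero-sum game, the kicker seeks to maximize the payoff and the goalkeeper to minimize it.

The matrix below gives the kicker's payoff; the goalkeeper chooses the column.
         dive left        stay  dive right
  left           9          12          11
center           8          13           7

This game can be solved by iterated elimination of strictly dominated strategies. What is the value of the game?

9

Column stay is strictly dominated by dive left for the goalkeeper (9<12, 8<13); eliminate stay.
Row center is strictly dominated by row left (9>8, 11>7); eliminate center.
Column dive right is strictly dominated by dive left for the goalkeeper (9<11); eliminate dive right.
Only (left, dive left) remains, with payoff 9.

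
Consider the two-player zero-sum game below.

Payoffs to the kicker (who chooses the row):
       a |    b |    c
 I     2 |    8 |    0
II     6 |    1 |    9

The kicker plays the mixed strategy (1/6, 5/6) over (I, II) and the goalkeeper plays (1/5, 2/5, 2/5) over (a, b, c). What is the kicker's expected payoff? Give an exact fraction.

Against (1/5, 2/5, 2/5), each row's expected payoff is I: 18/5; II: 26/5.
Taking the (1/6, 5/6)-weighted average: (1/6)·(18/5) + (5/6)·(26/5) = 74/15.

74/15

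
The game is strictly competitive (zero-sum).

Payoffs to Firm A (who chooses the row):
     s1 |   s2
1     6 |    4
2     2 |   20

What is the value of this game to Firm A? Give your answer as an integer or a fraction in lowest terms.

Row minima are 4 and 2, so Firm A's maximin is 4; column maxima are 6 and 20, so Firm B's minimax is 6. These differ, so the equilibrium is in mixed strategies.
Let Firm A play 1 with probability p. Firm B is indifferent when 6p + 2(1−p) = 4p + 20(1−p), giving p = 9/10.
Let Firm B play s1 with probability q. Firm A is indifferent when 6q + 4(1−q) = 2q + 20(1−q), giving q = 4/5.
The value is 6·(4/5) + (4)·(1/5) = 28/5.

28/5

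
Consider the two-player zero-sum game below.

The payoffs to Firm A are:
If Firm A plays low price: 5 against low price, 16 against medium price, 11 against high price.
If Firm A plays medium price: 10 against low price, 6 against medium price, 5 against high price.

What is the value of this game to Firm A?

85/11

Column medium price is strictly dominated by high price for Firm B (it gives Firm A more in every row).
The remaining 2×2 game on (low price, medium price) × (low price, high price) has no saddle point. Let Firm A play low price with probability p; indifference gives 5p + 10(1−p) = 11p + 5(1−p), so p = 5/11.
Similarly Firm B's optimal q on low price is 6/11, and the value is 5·(6/11) + (11)·(5/11) = 85/11.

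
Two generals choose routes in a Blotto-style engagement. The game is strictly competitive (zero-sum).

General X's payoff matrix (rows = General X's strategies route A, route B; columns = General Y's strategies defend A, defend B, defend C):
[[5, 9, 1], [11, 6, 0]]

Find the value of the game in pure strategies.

Row minima: 1, 0 → General X's maximin is 1.
Column maxima: 11, 9, 1 → General Y's minimax is 1.
They coincide at (route A, defend C), so the value is 1.

1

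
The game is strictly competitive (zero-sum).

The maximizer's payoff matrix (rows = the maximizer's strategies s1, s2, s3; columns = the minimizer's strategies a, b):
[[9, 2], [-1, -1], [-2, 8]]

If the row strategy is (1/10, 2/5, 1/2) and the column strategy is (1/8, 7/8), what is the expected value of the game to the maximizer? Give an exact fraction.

Against (1/8, 7/8), each row's expected payoff is s1: 23/8; s2: -1; s3: 27/4.
Taking the (1/10, 2/5, 1/2)-weighted average: (1/10)·(23/8) + (2/5)·(-1) + (1/2)·(27/4) = 261/80.

261/80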